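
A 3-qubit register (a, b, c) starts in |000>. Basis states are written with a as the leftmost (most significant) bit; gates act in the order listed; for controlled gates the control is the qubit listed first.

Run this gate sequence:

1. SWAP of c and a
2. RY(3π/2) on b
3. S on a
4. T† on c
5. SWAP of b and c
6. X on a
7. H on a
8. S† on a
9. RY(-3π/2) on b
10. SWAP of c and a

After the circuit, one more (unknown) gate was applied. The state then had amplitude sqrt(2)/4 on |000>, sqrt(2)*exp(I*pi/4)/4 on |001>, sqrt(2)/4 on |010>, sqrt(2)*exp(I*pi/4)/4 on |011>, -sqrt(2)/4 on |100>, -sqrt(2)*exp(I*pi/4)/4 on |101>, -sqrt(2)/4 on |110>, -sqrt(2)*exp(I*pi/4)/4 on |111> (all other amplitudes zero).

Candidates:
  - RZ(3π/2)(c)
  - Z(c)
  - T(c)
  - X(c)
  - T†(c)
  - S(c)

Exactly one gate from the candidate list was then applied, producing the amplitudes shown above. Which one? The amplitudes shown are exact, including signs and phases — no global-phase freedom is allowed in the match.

The applied gate was T†(c).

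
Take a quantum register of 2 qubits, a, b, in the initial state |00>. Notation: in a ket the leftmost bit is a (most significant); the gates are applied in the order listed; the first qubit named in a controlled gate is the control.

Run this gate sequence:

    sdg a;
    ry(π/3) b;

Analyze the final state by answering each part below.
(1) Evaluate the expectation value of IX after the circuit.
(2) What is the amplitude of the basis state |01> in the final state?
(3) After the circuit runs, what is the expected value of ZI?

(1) The expectation value of IX is sqrt(3)/2.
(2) The final state's coefficient on |01> equals 1/2.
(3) The expectation value of ZI is 1.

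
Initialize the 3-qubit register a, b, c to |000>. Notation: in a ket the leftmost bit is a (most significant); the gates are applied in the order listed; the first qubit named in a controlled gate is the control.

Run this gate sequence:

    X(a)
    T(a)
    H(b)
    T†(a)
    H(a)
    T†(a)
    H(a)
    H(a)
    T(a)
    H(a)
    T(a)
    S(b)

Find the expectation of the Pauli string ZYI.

In the final state, ZYI has expectation -1. Key observation: steps 4-11 multiply out to the identity, so the circuit reduces to the remaining gates.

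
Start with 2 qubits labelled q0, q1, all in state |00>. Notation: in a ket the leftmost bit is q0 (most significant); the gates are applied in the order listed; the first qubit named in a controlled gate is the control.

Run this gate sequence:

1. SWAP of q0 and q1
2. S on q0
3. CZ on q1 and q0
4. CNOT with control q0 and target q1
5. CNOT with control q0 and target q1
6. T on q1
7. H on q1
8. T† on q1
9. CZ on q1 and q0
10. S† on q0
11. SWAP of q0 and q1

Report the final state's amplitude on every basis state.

The resulting statevector has amplitude sqrt(2)/2 on |00>, 0 on |01>, -sqrt(2)*exp(3*I*pi/4)/2 on |10>, 0 on |11>.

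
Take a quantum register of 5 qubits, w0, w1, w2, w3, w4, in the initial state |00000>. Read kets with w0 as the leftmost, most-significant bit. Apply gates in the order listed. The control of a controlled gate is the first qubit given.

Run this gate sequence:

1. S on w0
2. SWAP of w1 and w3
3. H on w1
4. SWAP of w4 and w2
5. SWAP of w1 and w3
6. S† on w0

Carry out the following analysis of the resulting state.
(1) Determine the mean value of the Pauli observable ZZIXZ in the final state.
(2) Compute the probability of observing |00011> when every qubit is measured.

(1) The observable ZZIXZ averages to 1.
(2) The probability of measuring |00011> is 0.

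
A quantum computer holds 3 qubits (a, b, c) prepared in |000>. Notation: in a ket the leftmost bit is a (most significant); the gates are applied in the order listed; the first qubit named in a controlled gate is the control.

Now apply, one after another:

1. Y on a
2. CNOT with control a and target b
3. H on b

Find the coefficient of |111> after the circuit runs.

The final state's coefficient on |111> equals 0.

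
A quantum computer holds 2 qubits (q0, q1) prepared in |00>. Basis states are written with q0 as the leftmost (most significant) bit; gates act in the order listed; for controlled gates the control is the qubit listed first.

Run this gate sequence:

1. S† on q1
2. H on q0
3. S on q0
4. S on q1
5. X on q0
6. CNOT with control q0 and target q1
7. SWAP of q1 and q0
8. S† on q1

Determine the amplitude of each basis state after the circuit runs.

The resulting statevector has amplitude sqrt(2)*I/2 on |00>, 0 on |01>, 0 on |10>, -sqrt(2)*I/2 on |11>.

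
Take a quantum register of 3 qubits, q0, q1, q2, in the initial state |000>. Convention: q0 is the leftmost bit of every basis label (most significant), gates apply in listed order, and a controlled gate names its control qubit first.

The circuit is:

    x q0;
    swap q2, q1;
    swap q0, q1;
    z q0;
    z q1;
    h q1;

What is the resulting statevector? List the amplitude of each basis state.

The final amplitudes are -sqrt(2)/2 on |000>, sqrt(2)/2 on |010>, and 0 on every other basis state.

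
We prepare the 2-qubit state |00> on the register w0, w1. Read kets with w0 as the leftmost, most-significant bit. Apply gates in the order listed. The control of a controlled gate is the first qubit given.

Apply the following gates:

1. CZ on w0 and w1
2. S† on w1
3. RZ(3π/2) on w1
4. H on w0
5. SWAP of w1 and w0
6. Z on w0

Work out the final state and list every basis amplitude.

The final amplitudes are -sqrt(2)*exp(I*pi/4)/2 on |00>, -sqrt(2)*exp(I*pi/4)/2 on |01>, 0 on |10>, 0 on |11>.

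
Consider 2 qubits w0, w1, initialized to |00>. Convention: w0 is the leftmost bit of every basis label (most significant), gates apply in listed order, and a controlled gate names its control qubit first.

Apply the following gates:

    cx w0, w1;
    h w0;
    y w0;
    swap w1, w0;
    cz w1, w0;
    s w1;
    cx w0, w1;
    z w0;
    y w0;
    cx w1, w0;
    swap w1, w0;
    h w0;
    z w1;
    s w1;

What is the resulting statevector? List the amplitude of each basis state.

The resulting statevector has amplitude -I/2 on |00>, -I/2 on |01>, I/2 on |10>, -I/2 on |11>.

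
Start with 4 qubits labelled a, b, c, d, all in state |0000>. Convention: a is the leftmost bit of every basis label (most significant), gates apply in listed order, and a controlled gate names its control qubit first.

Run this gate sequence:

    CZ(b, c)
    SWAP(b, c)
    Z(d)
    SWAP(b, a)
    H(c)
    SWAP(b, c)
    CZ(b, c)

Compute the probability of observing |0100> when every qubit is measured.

A full measurement returns |0100> with probability 1/2.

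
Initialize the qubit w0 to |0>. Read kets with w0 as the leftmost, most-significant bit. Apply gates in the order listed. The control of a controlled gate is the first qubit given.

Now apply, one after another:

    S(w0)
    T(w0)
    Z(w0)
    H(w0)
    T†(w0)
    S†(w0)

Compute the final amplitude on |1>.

|1> carries amplitude -sqrt(2)*exp(I*pi/4)/2 in the final state.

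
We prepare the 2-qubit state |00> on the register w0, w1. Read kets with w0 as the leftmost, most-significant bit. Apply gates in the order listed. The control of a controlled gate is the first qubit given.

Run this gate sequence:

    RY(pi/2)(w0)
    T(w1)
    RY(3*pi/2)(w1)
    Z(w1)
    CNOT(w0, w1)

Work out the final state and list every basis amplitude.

The final amplitudes are -1/2 on |00>, -1/2 on |01>, -1/2 on |10>, -1/2 on |11>.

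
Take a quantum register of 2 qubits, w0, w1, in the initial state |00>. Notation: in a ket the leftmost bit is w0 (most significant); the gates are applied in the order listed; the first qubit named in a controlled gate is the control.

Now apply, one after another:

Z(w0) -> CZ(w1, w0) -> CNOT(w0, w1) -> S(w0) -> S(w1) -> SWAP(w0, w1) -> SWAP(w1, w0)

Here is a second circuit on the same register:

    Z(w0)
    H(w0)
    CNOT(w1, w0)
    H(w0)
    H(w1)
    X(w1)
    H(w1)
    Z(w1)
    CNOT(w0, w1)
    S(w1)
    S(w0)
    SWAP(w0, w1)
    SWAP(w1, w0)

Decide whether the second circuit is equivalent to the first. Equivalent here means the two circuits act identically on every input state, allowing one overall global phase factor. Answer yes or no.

Yes — the two circuits implement the same unitary up to a global phase.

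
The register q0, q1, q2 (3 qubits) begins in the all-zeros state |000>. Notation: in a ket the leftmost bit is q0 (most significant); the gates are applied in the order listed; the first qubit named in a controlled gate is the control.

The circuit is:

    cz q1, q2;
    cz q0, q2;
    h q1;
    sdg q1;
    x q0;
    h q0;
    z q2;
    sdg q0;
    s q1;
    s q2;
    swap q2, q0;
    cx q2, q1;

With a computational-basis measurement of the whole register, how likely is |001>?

A full measurement returns |001> with probability 1/4.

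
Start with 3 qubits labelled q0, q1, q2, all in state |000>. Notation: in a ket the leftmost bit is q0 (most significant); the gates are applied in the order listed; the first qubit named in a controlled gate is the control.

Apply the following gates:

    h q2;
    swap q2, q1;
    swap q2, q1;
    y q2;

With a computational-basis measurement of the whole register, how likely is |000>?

Outcome |000> occurs with probability 1/2.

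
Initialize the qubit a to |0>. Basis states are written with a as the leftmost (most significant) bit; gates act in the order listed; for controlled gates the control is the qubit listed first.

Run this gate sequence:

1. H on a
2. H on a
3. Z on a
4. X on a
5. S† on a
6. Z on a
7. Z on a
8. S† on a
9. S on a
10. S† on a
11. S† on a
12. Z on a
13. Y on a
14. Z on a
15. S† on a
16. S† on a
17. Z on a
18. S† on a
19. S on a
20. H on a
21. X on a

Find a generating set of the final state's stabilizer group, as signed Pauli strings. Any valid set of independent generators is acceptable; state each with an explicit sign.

The final state is stabilized by the group generated by +X; other independent generating sets are equally valid.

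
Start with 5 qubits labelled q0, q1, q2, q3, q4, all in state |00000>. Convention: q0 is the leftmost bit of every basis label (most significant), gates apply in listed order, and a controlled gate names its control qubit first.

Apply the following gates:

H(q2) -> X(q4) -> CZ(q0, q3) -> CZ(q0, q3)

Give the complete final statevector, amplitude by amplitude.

The resulting statevector has amplitude sqrt(2)/2 on |00001>, sqrt(2)/2 on |00101>, and 0 on every other basis state. Key observation: steps 3-4 multiply out to the identity, so the circuit reduces to the remaining gates.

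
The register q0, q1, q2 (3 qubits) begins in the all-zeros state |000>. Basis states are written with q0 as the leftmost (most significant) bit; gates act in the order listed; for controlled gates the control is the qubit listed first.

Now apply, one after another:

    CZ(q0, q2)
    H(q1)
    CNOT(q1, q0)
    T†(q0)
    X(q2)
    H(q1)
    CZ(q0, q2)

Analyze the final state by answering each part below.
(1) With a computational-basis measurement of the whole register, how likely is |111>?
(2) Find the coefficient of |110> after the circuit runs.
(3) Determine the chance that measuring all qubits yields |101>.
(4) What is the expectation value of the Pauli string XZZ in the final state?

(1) Outcome |111> occurs with probability 1/4.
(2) |110> carries amplitude 0 in the final state.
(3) Outcome |101> occurs with probability 1/4.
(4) The observable XZZ averages to sqrt(2)/2.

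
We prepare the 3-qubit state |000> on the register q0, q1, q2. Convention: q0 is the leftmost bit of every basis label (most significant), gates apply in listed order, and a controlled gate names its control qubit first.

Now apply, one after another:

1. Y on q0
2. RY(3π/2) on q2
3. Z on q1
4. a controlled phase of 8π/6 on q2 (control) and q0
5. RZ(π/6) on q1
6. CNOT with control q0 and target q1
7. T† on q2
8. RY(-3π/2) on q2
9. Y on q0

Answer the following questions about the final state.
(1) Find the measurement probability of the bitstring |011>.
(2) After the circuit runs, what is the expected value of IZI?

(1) Outcome |011> occurs with probability sqrt(2)/8 + sqrt(6)/8 + 1/2.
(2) The observable IZI averages to -1.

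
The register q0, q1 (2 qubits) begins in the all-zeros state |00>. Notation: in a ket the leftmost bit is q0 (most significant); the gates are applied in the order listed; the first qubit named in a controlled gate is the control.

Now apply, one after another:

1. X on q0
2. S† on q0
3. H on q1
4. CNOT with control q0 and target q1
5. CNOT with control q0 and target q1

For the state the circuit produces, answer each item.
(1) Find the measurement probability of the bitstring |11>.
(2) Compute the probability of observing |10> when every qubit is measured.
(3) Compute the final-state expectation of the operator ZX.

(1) Outcome |11> occurs with probability 1/2.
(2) A full measurement returns |10> with probability 1/2.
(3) The observable ZX averages to -1.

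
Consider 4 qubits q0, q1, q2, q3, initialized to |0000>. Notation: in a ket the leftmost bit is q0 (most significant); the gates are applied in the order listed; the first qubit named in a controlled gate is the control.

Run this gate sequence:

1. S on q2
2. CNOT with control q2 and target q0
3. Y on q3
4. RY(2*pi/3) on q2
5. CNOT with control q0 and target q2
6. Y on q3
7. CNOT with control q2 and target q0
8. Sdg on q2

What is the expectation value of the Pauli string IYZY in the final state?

In the final state, IYZY has expectation 0.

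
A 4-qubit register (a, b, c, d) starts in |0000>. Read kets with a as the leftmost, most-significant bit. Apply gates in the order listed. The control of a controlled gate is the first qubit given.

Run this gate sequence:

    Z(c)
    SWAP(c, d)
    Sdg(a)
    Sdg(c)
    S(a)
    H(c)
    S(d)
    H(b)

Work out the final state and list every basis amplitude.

The final amplitudes are 1/2 on |0000>, 1/2 on |0010>, 1/2 on |0100>, 1/2 on |0110>, and 0 on every other basis state.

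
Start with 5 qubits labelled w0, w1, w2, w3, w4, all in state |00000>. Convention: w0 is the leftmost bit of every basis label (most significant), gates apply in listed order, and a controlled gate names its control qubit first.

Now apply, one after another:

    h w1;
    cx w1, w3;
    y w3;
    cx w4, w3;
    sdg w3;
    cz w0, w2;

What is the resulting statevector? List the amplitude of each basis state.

The resulting statevector has amplitude sqrt(2)/2 on |00010>, -sqrt(2)*I/2 on |01000>, and 0 on every other basis state.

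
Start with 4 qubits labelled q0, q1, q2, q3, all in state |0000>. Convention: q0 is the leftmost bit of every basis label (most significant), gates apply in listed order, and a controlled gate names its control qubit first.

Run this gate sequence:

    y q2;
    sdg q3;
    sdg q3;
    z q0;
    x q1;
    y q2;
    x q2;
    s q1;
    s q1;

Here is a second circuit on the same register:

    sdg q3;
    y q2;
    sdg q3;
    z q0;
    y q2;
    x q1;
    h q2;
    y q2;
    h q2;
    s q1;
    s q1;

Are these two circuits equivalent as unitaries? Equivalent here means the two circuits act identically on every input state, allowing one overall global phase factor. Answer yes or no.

No, they are not equivalent — no single phase factor reconciles the two unitaries.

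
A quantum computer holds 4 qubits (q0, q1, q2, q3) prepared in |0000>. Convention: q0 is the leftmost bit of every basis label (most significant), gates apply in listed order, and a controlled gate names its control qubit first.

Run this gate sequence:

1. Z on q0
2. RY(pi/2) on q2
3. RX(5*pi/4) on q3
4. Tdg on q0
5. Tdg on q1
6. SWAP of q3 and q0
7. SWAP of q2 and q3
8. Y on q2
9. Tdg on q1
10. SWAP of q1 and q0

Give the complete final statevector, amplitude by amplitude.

The final amplitudes are -I*sqrt(4 - 2*sqrt(2))/4 on |0010>, -I*sqrt(4 - 2*sqrt(2))/4 on |0011>, sqrt(2*sqrt(2) + 4)/4 on |0110>, sqrt(2*sqrt(2) + 4)/4 on |0111>, and 0 on every other basis state.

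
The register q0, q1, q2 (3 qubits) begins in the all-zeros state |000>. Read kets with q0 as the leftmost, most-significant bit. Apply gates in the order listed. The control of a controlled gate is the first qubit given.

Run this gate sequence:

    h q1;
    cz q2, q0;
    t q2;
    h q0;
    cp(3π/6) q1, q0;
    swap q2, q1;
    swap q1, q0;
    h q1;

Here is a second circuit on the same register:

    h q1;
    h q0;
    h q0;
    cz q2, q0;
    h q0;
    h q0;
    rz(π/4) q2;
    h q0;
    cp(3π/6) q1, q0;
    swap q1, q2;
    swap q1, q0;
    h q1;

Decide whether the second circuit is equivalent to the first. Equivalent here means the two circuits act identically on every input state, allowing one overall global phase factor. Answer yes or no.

Yes — the two circuits implement the same unitary up to a global phase.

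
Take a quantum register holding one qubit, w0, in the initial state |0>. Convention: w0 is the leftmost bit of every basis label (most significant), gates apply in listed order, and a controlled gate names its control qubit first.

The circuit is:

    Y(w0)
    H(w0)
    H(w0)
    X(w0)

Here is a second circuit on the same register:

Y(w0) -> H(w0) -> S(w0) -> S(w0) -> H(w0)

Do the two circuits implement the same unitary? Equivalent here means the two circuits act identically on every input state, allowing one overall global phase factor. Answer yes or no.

Yes, they are equivalent — the unitaries differ by at most a global phase.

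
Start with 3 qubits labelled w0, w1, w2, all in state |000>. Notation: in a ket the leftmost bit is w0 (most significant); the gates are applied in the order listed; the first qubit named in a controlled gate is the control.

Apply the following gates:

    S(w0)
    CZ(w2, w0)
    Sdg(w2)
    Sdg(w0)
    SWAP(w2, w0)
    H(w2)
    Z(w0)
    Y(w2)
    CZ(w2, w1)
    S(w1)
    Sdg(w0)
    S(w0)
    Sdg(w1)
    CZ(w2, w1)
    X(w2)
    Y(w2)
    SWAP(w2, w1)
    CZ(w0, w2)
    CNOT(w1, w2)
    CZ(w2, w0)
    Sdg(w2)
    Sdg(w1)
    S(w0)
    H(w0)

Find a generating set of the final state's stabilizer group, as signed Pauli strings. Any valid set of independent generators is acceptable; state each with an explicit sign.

The stabilizer group can be generated by +XII, -IXX, +IZZ, among other valid generating sets. Key observation: steps 9-14 multiply out to the identity, so the circuit reduces to the remaining gates.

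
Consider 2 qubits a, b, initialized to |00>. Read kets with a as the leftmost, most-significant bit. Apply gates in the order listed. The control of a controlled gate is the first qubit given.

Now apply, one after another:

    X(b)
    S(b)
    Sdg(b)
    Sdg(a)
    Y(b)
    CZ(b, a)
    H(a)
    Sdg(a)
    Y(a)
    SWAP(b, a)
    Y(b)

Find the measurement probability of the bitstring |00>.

The probability of measuring |00> is 1/2. Key observation: gates 2-3 undo each other exactly, leaving only the rest of the circuit to track.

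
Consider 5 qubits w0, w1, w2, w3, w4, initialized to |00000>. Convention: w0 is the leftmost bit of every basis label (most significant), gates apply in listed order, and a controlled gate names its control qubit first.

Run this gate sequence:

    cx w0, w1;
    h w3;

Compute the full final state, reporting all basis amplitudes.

After the circuit, the state carries amplitude sqrt(2)/2 on |00000>, sqrt(2)/2 on |00010>, and 0 on every other basis state.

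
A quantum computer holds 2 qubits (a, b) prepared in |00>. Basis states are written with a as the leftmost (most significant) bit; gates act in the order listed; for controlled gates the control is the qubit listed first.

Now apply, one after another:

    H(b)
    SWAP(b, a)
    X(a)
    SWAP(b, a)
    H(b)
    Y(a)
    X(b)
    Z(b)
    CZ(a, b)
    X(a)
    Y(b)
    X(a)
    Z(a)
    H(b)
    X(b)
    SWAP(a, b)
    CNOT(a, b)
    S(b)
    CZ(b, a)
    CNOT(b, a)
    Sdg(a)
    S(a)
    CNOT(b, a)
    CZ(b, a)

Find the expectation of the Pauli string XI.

The observable XI averages to 0. Key observation: gates 19-24 undo each other exactly, leaving only the rest of the circuit to track.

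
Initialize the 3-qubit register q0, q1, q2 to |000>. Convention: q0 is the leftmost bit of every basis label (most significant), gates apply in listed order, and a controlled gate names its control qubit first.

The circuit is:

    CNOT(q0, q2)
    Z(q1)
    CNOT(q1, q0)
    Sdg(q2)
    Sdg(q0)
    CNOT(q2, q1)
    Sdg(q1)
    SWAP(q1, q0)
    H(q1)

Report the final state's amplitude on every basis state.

After the circuit, the state carries amplitude sqrt(2)/2 on |000>, sqrt(2)/2 on |010>, and 0 on every other basis state.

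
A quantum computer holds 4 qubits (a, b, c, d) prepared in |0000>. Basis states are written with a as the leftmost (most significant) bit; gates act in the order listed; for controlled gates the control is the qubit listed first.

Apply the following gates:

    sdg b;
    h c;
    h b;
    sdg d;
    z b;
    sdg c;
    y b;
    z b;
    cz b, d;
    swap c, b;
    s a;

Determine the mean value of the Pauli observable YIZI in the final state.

The expectation value of YIZI is 0.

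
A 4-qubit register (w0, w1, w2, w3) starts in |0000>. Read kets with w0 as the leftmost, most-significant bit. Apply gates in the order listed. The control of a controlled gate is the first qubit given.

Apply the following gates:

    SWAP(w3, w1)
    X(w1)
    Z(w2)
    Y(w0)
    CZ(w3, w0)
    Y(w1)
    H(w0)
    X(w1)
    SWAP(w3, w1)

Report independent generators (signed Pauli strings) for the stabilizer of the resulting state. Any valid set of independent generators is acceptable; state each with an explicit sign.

One valid set of independent stabilizer generators is -XIII, +IZII, +IIZI, -IIIZ (any independent generating set of the same group is equally correct).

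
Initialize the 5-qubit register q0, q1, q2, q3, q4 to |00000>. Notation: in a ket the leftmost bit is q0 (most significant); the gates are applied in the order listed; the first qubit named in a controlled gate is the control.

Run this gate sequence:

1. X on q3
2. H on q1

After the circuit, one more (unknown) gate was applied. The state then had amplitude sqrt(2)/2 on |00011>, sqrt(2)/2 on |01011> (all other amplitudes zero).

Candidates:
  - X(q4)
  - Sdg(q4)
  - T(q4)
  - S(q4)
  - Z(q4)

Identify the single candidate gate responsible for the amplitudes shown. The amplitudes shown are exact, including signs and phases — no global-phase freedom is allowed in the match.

The applied gate was X(q4).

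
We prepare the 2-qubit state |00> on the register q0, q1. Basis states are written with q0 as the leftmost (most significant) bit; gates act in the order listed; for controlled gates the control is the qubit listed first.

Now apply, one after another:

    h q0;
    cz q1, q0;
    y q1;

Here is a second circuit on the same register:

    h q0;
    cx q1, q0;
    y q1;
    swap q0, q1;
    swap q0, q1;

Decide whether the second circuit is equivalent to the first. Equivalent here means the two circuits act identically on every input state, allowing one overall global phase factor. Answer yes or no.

No, they are not equivalent — no single phase factor reconciles the two unitaries.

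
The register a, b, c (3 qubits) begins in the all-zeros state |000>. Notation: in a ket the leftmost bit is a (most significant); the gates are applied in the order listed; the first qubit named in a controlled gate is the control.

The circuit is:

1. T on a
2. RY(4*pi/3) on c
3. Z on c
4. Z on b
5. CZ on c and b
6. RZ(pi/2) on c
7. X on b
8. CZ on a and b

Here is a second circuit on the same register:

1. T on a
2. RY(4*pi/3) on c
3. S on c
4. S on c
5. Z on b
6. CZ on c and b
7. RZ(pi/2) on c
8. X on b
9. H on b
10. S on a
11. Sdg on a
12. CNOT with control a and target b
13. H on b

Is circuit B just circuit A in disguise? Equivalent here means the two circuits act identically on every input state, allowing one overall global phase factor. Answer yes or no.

Yes — the two circuits implement the same unitary up to a global phase.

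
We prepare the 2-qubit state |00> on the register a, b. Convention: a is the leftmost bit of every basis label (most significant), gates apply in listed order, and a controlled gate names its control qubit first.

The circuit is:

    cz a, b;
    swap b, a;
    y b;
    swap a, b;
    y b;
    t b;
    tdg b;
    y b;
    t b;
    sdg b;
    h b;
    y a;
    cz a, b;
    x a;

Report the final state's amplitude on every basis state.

After the circuit, the state carries amplitude 0 on |00>, 0 on |01>, sqrt(2)/2 on |10>, sqrt(2)/2 on |11>. Key observation: steps 5-8 multiply out to the identity, so the circuit reduces to the remaining gates.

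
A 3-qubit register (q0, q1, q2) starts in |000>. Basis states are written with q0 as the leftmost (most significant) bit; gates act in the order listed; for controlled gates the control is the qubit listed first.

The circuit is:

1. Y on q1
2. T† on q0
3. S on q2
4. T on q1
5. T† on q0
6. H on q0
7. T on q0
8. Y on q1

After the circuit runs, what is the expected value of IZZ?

The expectation value of IZZ is 1.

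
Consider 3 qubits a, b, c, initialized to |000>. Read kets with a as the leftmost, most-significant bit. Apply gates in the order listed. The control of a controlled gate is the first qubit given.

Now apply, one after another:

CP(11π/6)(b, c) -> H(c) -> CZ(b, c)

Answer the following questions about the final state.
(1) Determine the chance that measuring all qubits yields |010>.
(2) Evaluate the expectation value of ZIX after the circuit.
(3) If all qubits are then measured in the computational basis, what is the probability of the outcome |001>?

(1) The probability of measuring |010> is 0.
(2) The observable ZIX averages to 1.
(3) Outcome |001> occurs with probability 1/2.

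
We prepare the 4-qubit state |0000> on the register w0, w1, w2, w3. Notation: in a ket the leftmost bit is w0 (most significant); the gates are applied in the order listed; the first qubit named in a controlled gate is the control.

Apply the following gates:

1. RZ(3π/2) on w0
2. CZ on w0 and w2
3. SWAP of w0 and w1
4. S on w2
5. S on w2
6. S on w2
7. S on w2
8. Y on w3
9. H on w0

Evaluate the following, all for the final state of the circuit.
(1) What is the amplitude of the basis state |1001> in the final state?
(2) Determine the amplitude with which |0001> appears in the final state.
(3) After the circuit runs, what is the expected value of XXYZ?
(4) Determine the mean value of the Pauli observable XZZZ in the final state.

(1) The amplitude on |1001> is -sqrt(2)*exp(3*I*pi/4)/2. Key observation: the block from step 4 through step 7 cancels to the identity and can be dropped.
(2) |0001> carries amplitude -sqrt(2)*exp(3*I*pi/4)/2 in the final state.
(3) The expectation value of XXYZ is 0.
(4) The observable XZZZ averages to -1.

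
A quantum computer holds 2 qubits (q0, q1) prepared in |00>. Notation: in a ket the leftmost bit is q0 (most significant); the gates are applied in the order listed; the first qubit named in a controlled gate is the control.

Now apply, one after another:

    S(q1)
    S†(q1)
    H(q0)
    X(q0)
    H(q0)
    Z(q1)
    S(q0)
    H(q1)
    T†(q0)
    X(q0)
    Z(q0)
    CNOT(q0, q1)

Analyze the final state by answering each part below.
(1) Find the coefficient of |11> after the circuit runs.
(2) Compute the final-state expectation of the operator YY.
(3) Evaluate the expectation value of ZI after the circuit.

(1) |11> carries amplitude -sqrt(2)/2 in the final state.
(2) In the final state, YY has expectation 0.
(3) The expectation value of ZI is -1.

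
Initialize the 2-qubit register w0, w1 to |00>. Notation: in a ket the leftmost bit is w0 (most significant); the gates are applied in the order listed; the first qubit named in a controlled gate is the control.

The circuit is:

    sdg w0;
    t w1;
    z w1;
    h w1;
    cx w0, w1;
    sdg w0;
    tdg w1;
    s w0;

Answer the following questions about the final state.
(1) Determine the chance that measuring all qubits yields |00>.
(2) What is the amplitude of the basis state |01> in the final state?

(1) The probability of measuring |00> is 1/2.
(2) The amplitude on |01> is -sqrt(2)*exp(3*I*pi/4)/2.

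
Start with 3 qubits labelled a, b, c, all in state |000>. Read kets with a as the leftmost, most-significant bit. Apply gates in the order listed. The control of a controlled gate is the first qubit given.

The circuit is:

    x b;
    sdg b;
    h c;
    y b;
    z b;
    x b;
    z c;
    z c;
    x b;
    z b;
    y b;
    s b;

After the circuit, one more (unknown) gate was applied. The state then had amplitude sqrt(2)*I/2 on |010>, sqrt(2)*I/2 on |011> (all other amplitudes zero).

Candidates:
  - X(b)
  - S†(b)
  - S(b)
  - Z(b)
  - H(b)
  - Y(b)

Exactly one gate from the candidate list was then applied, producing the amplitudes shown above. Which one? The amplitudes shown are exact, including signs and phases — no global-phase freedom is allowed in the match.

It was S(b) that produced the state shown. Key observation: the block from step 4 through step 11 cancels to the identity and can be dropped.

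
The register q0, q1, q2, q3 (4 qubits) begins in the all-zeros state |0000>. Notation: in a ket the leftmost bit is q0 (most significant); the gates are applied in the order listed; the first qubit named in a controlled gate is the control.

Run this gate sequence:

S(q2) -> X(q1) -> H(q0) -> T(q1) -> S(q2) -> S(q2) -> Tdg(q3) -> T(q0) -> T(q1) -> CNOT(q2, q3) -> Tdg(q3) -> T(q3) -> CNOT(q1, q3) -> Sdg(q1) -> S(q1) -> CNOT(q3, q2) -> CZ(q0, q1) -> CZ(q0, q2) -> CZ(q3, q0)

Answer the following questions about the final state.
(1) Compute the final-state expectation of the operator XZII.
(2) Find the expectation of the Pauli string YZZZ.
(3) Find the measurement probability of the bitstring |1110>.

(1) In the final state, XZII has expectation sqrt(2)/2.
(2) The observable YZZZ averages to sqrt(2)/2.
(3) A full measurement returns |1110> with probability 0.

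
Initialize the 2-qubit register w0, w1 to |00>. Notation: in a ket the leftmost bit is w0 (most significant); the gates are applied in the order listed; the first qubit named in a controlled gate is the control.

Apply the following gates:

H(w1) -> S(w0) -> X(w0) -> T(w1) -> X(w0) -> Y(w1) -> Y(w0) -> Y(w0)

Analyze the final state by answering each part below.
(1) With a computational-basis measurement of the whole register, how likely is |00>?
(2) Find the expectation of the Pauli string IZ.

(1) Outcome |00> occurs with probability 1/2.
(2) In the final state, IZ has expectation 0.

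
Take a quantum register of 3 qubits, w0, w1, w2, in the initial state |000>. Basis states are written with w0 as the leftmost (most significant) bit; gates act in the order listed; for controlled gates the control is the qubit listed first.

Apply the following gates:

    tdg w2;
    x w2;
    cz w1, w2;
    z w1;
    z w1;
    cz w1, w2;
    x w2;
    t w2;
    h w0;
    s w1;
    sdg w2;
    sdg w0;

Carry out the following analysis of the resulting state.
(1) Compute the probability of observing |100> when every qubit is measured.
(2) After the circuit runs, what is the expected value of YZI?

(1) A full measurement returns |100> with probability 1/2. Key observation: steps 1-8 multiply out to the identity, so the circuit reduces to the remaining gates.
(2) The observable YZI averages to -1.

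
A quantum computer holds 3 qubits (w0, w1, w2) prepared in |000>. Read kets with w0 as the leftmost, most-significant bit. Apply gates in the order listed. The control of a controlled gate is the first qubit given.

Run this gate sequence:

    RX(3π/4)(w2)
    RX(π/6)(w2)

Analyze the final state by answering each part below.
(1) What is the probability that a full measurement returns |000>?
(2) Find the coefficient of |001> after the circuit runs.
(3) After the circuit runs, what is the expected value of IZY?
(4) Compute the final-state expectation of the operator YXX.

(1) The probability of measuring |000> is -sqrt(6)/8 - sqrt(2)/8 + 1/2.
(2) The final state's coefficient on |001> equals I*(-sqrt(6*sqrt(2) + 12)/8 - sqrt(2*sqrt(2) + 4)/8 - sqrt(12 - 6*sqrt(2))/8 + sqrt(4 - 2*sqrt(2))/8).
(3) The observable IZY averages to -sqrt(6)/4 + sqrt(2)/4.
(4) The expectation value of YXX is 0.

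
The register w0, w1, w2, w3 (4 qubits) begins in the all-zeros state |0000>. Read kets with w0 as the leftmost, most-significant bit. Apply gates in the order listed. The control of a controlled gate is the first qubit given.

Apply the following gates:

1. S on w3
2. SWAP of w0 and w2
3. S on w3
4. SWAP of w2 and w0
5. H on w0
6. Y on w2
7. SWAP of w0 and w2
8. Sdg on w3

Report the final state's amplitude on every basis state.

After the circuit, the state carries amplitude sqrt(2)*I/2 on |1000>, sqrt(2)*I/2 on |1010>, and 0 on every other basis state.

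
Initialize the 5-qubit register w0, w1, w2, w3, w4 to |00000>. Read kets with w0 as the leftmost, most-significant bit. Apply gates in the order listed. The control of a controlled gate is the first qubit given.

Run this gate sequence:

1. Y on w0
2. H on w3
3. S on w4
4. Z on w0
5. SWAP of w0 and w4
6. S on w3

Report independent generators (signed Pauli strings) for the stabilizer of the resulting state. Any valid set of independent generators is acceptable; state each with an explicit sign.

One valid set of independent stabilizer generators is +IIIYI, +ZIIII, +IZIII, +IIZII, -IIIIZ (any independent generating set of the same group is equally correct).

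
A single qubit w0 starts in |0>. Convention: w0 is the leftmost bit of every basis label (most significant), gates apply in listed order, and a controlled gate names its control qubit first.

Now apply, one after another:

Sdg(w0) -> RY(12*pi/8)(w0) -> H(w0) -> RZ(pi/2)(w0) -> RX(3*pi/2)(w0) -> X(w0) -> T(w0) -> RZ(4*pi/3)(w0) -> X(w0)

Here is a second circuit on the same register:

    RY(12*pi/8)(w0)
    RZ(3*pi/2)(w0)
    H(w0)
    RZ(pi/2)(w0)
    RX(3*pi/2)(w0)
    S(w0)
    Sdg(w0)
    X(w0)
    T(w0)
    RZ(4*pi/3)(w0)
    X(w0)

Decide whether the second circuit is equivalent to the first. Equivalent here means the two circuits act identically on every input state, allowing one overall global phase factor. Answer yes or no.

No, they are not equivalent — no single phase factor reconciles the two unitaries.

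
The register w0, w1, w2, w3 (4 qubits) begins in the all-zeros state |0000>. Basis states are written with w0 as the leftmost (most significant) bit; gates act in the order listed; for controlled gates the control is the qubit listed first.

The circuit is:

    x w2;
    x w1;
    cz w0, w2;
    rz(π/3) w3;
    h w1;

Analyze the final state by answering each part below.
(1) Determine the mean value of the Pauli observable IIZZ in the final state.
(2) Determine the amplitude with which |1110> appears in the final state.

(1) The expectation value of IIZZ is -1.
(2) The final state's coefficient on |1110> equals 0.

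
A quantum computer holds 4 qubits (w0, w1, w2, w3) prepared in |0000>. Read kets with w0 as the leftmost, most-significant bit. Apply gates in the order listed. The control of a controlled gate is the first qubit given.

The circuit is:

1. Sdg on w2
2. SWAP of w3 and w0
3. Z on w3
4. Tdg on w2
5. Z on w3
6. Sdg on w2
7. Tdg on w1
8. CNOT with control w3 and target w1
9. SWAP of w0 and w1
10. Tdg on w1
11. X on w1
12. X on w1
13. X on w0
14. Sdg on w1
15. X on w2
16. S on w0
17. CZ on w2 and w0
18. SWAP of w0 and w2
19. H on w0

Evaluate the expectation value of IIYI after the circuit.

The observable IIYI averages to 0.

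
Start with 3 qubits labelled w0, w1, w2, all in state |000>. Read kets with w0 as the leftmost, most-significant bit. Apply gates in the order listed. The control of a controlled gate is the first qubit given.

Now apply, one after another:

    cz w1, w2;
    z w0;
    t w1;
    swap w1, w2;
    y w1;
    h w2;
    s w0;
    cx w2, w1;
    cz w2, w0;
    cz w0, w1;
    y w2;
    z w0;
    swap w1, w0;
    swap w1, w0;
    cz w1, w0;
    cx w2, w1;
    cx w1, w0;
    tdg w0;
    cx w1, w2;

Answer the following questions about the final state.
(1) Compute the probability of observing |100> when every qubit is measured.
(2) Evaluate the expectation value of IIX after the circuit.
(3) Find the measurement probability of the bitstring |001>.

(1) The probability of measuring |100> is 0. Key observation: gates 13-14 undo each other exactly, leaving only the rest of the circuit to track.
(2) The observable IIX averages to -1.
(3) Outcome |001> occurs with probability 1/2.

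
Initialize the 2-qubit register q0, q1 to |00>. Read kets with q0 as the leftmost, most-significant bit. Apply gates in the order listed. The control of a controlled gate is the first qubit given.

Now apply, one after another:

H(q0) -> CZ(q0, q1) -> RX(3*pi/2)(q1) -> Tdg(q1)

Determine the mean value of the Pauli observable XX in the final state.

In the final state, XX has expectation sqrt(2)/2.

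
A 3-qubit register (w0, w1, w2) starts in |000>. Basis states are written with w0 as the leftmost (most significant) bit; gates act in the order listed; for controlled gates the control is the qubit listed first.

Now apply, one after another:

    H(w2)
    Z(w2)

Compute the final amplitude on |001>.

|001> carries amplitude -sqrt(2)/2 in the final state.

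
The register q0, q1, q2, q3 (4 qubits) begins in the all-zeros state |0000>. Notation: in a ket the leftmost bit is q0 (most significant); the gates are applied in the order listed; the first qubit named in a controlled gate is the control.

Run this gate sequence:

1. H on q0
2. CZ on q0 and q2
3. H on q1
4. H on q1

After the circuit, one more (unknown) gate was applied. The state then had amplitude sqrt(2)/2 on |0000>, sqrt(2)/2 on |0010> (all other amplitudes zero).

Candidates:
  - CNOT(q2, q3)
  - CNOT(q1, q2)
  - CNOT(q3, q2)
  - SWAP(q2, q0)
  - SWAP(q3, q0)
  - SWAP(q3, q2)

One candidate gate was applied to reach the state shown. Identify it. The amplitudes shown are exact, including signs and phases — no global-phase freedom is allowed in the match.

It was SWAP(q2, q0) that produced the state shown.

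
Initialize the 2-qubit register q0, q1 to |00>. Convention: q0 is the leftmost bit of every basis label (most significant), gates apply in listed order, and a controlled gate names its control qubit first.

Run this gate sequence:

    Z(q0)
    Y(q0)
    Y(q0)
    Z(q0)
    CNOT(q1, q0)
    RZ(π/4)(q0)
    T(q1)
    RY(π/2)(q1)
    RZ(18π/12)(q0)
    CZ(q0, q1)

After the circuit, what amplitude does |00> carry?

The final state's coefficient on |00> equals -sqrt(2)*exp(I*pi/8)/2. Key observation: gates 1-4 undo each other exactly, leaving only the rest of the circuit to track.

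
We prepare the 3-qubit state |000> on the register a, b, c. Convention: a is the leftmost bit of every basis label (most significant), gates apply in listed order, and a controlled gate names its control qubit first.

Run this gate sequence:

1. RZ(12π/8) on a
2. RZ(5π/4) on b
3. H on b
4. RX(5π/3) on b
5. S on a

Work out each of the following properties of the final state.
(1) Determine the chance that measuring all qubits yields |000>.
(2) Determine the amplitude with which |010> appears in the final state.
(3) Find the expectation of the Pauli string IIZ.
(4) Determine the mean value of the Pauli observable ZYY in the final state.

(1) A full measurement returns |000> with probability 1/2.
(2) |010> carries amplitude (sqrt(2) - sqrt(6)*I)*exp(I*pi/8)/4 in the final state.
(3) The observable IIZ averages to 1.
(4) In the final state, ZYY has expectation 0.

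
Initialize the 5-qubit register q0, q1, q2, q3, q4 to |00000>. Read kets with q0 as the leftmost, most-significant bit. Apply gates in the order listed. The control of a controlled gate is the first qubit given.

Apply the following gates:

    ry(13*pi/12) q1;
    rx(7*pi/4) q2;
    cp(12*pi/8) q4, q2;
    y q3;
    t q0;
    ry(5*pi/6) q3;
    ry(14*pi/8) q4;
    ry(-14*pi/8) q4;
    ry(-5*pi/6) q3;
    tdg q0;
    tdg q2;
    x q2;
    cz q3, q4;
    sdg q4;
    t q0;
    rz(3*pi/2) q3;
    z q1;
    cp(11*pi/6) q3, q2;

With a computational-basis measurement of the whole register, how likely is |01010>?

The probability of measuring |01010> is -sqrt(3)/16 - sqrt(2)/16 + sqrt(6)/16 + 3/16. Key observation: steps 5-10 multiply out to the identity, so the circuit reduces to the remaining gates.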